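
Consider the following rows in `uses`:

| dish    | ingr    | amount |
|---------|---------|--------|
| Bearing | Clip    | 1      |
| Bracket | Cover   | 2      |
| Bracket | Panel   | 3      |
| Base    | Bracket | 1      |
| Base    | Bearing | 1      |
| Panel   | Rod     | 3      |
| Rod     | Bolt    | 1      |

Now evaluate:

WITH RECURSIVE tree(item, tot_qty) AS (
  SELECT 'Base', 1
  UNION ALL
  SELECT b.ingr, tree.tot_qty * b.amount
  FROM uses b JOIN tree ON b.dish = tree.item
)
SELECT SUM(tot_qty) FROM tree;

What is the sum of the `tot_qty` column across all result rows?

27

Base: (Base, tot_qty=1).
Iteration 1: components of {Base} -> Bearing = 1*1 = 1, Bracket = 1*1 = 1.
Iteration 2: components of {Bearing,Bracket} -> Clip = 1*1 = 1, Cover = 1*2 = 2, Panel = 1*3 = 3.
Iteration 3: components of {Clip,Cover,Panel} -> Rod = 3*3 = 9.
Iteration 4: components of {Rod} -> Bolt = 9*1 = 9.
Iteration 5: no further components; recursion stops.
SUM(tot_qty) = 1 + 1 + 1 + 1 + 2 + 3 + 9 + 9 = 27.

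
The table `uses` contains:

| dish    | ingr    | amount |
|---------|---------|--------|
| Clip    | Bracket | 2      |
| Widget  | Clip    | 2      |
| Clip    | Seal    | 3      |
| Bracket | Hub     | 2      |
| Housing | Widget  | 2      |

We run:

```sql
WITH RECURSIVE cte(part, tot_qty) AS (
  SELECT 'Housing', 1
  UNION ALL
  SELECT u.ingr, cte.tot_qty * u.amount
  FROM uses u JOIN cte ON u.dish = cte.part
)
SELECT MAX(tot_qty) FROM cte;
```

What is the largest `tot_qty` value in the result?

Base: (Housing, tot_qty=1).
Iteration 1: components of {Housing} -> Widget = 1*2 = 2.
Iteration 2: components of {Widget} -> Clip = 2*2 = 4.
Iteration 3: components of {Clip} -> Bracket = 4*2 = 8, Seal = 4*3 = 12.
Iteration 4: components of {Bracket,Seal} -> Hub = 8*2 = 16.
Iteration 5: no further components; recursion stops.
tot_qty values: 1, 2, 4, 8, 12, 16; the maximum is 16.

16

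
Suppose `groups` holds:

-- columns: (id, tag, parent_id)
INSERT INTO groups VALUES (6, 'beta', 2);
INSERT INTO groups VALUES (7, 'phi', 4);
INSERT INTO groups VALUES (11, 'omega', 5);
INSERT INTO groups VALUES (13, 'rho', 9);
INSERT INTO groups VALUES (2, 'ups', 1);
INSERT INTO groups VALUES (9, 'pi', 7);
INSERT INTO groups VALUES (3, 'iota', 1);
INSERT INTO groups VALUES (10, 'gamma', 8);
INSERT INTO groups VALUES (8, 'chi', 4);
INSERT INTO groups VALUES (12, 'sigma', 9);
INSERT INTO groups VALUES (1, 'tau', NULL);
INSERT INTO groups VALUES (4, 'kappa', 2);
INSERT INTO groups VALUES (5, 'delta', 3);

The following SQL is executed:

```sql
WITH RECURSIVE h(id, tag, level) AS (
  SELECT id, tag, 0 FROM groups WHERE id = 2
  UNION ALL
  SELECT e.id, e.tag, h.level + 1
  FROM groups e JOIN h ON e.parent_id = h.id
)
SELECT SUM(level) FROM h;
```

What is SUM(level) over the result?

20

Base: id=2 (ups) at level 0.
Iteration 1: rows with parent_id in {2} -> kappa (id 4, level 1), beta (id 6, level 1).
Iteration 2: rows with parent_id in {4,6} -> phi (id 7, level 2), chi (id 8, level 2).
Iteration 3: rows with parent_id in {7,8} -> pi (id 9, level 3), gamma (id 10, level 3).
Iteration 4: rows with parent_id in {9,10} -> sigma (id 12, level 4), rho (id 13, level 4).
Iteration 5: no rows with parent_id in {12,13}; recursion stops.
SUM(level) = 0 + 1 + 1 + 2 + 2 + 3 + 3 + 4 + 4 = 20.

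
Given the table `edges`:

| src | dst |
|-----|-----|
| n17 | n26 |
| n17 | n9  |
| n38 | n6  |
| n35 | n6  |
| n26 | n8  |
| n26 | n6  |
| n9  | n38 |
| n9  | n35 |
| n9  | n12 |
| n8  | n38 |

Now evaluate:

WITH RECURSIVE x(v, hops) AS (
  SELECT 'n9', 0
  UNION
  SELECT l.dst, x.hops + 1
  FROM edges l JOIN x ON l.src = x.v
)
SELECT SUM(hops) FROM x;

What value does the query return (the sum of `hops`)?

5

Base: (n9, hops=0).
Iteration 1: edges from {n9} -> (n12, hops=1), (n35, hops=1), (n38, hops=1).
Iteration 2: edges from {n12,n35,n38} -> (n6, hops=2). [UNION drops 1 duplicate row(s)]
Iteration 3: no outgoing edges from {n6}; recursion stops.
SUM(hops) = 0 + 1 + 1 + 1 + 2 = 5.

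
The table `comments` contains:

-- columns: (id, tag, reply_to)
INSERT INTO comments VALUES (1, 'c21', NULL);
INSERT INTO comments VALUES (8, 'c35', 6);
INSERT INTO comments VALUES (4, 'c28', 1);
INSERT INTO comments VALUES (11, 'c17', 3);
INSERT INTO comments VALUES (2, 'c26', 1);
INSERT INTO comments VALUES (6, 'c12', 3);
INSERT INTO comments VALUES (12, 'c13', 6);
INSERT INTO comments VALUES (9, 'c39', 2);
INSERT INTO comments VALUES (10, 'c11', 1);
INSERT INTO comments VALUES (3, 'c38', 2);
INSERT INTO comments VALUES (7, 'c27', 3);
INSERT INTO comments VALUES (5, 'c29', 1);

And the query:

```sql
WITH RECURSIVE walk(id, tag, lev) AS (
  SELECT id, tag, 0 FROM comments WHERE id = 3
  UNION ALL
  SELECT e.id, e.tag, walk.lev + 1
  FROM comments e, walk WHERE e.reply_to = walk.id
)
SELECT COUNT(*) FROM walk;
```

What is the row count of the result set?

Base: id=3 (c38) at lev 0.
Iteration 1: rows with reply_to in {3} -> c12 (id 6, lev 1), c27 (id 7, lev 1), c17 (id 11, lev 1).
Iteration 2: rows with reply_to in {6,7,11} -> c35 (id 8, lev 2), c13 (id 12, lev 2).
Iteration 3: no rows with reply_to in {8,12}; recursion stops.
Total rows emitted: 6.

6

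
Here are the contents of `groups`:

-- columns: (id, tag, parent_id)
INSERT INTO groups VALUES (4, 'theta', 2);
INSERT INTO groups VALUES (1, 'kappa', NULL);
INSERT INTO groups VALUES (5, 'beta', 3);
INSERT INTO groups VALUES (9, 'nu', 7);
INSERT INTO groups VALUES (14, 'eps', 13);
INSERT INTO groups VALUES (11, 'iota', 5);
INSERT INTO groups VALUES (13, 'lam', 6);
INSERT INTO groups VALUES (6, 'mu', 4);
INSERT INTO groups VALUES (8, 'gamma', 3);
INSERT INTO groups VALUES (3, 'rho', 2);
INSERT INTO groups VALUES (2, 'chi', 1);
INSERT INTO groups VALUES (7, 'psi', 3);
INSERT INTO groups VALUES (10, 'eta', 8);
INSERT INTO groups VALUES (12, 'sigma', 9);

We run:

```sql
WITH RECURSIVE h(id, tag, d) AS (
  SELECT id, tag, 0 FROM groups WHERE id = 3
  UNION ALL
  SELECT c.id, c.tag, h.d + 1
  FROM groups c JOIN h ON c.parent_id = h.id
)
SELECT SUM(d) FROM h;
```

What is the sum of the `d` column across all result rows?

12

Base: id=3 (rho) at d 0.
Iteration 1: rows with parent_id in {3} -> beta (id 5, d 1), psi (id 7, d 1), gamma (id 8, d 1).
Iteration 2: rows with parent_id in {5,7,8} -> nu (id 9, d 2), eta (id 10, d 2), iota (id 11, d 2).
Iteration 3: rows with parent_id in {9,10,11} -> sigma (id 12, d 3).
Iteration 4: no rows with parent_id in {12}; recursion stops.
SUM(d) = 0 + 1 + 1 + 1 + 2 + 2 + 2 + 3 = 12.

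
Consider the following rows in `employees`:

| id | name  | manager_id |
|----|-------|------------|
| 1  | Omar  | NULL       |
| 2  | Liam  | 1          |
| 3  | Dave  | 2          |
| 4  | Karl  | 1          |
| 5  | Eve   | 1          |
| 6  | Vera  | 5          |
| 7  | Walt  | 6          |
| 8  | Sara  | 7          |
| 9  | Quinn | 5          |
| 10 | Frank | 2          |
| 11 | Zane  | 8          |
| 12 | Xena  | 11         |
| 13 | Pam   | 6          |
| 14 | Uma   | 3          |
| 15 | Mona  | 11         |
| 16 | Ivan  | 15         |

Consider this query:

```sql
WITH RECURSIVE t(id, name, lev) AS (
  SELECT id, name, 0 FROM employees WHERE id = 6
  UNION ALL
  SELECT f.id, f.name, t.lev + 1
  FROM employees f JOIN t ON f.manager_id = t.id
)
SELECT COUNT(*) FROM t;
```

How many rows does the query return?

Base: id=6 (Vera) at lev 0.
Iteration 1: rows with manager_id in {6} -> Walt (id 7, lev 1), Pam (id 13, lev 1).
Iteration 2: rows with manager_id in {7,13} -> Sara (id 8, lev 2).
Iteration 3: rows with manager_id in {8} -> Zane (id 11, lev 3).
Iteration 4: rows with manager_id in {11} -> Xena (id 12, lev 4), Mona (id 15, lev 4).
Iteration 5: rows with manager_id in {12,15} -> Ivan (id 16, lev 5).
Iteration 6: no rows with manager_id in {16}; recursion stops.
Total rows emitted: 8.

8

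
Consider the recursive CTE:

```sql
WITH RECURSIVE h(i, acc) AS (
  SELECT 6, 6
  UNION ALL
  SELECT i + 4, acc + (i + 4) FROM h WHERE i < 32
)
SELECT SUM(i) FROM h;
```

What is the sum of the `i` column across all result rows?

160

Base: i=6, acc=6.
Iteration 1: 6 < 32 holds -> i = 6 + 4 = 10, acc = 6 + 10 = 16.
Iteration 2: 10 < 32 holds -> i = 10 + 4 = 14, acc = 16 + 14 = 30.
Iteration 3: 14 < 32 holds -> i = 14 + 4 = 18, acc = 30 + 18 = 48.
Iteration 4: 18 < 32 holds -> i = 18 + 4 = 22, acc = 48 + 22 = 70.
Iteration 5: 22 < 32 holds -> i = 22 + 4 = 26, acc = 70 + 26 = 96.
Iteration 6: 26 < 32 holds -> i = 26 + 4 = 30, acc = 96 + 30 = 126.
Iteration 7: 30 < 32 holds -> i = 30 + 4 = 34, acc = 126 + 34 = 160.
Iteration 8: 34 < 32 fails; recursion stops.
SUM(i) = 6 + 10 + 14 + 18 + 22 + 26 + 30 + 34 = 160.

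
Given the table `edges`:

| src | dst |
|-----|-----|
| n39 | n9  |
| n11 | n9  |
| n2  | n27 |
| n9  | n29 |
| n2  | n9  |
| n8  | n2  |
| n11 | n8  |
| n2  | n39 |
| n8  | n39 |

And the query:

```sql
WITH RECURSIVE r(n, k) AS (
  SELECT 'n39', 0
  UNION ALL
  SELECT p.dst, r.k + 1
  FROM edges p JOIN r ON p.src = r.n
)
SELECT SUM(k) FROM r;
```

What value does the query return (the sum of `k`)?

3

Base: (n39, k=0).
Iteration 1: edges from {n39} -> (n9, k=1).
Iteration 2: edges from {n9} -> (n29, k=2).
Iteration 3: no outgoing edges from {n29}; recursion stops.
SUM(k) = 0 + 1 + 2 = 3.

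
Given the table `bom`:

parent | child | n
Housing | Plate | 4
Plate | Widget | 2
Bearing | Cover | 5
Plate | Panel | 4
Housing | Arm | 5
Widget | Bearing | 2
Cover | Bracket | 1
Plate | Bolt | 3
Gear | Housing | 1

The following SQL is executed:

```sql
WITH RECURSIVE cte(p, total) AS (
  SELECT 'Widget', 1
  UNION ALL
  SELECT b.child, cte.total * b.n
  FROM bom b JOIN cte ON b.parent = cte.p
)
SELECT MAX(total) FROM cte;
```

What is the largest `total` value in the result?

10

Base: (Widget, total=1).
Iteration 1: components of {Widget} -> Bearing = 1*2 = 2.
Iteration 2: components of {Bearing} -> Cover = 2*5 = 10.
Iteration 3: components of {Cover} -> Bracket = 10*1 = 10.
Iteration 4: no further components; recursion stops.
total values: 1, 2, 10, 10; the maximum is 10.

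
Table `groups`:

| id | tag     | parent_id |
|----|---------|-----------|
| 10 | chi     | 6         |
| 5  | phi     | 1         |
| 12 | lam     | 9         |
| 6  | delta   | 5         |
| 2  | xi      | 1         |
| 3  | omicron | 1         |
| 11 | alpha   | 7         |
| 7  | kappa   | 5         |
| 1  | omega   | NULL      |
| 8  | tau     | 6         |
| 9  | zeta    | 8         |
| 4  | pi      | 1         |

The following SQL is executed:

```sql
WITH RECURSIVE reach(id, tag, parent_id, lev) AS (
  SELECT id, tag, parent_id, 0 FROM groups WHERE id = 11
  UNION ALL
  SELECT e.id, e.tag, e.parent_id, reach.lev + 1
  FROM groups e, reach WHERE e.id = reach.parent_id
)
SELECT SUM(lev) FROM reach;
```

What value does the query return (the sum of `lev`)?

6

Base: id=11 (alpha), parent_id=7, lev 0.
Iteration 1: join on id=7 -> kappa (id 7, parent_id=5, lev 1).
Iteration 2: join on id=5 -> phi (id 5, parent_id=1, lev 2).
Iteration 3: join on id=1 -> omega (id 1, parent_id=NULL, lev 3).
Iteration 4: parent_id is NULL; no match; recursion stops.
SUM(lev) = 0 + 1 + 2 + 3 = 6.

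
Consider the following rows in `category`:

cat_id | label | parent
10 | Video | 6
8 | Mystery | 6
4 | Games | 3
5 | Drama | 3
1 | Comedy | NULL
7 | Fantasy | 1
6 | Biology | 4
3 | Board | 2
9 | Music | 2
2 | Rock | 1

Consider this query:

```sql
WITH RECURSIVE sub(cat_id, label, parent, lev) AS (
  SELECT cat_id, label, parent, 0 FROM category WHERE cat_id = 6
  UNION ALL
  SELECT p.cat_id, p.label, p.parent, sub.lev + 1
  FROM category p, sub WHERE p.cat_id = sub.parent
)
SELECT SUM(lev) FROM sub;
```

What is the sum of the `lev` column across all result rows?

Base: cat_id=6 (Biology), parent=4, lev 0.
Iteration 1: join on cat_id=4 -> Games (id 4, parent=3, lev 1).
Iteration 2: join on cat_id=3 -> Board (id 3, parent=2, lev 2).
Iteration 3: join on cat_id=2 -> Rock (id 2, parent=1, lev 3).
Iteration 4: join on cat_id=1 -> Comedy (id 1, parent=NULL, lev 4).
Iteration 5: parent is NULL; no match; recursion stops.
SUM(lev) = 0 + 1 + 2 + 3 + 4 = 10.

10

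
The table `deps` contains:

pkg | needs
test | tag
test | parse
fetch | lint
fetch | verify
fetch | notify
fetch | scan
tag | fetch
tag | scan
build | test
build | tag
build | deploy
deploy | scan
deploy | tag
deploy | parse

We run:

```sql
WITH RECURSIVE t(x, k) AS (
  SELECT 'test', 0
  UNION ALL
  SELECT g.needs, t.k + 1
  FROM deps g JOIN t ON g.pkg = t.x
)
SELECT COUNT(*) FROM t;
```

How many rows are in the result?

9

Base: (test, k=0).
Iteration 1: edges from {test} -> (parse, k=1), (tag, k=1).
Iteration 2: edges from {parse,tag} -> (fetch, k=2), (scan, k=2).
Iteration 3: edges from {fetch,scan} -> (lint, k=3), (notify, k=3), (scan, k=3), (verify, k=3).
Iteration 4: no outgoing edges from {lint,notify,scan,verify}; recursion stops.
Total rows emitted: 9.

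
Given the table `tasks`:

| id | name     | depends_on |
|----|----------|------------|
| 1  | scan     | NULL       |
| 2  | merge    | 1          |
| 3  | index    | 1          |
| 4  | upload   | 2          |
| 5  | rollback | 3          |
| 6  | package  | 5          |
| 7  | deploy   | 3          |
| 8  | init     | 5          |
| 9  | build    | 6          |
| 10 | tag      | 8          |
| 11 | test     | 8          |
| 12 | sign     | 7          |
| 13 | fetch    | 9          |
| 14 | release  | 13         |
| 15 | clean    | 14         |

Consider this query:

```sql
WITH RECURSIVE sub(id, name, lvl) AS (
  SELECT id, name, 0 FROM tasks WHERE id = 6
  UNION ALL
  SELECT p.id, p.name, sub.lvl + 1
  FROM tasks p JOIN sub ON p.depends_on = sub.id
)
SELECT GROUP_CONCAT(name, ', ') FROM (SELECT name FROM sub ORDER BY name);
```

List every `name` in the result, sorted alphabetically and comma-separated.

build, clean, fetch, package, release

Base: id=6 (package) at lvl 0.
Iteration 1: rows with depends_on in {6} -> build (id 9, lvl 1).
Iteration 2: rows with depends_on in {9} -> fetch (id 13, lvl 2).
Iteration 3: rows with depends_on in {13} -> release (id 14, lvl 3).
Iteration 4: rows with depends_on in {14} -> clean (id 15, lvl 4).
Iteration 5: no rows with depends_on in {15}; recursion stops.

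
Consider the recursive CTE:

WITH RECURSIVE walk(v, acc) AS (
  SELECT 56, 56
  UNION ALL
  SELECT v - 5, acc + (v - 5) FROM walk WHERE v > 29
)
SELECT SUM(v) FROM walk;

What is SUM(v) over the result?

287

Base: v=56, acc=56.
Iteration 1: 56 > 29 holds -> v = 56 - 5 = 51, acc = 56 + 51 = 107.
Iteration 2: 51 > 29 holds -> v = 51 - 5 = 46, acc = 107 + 46 = 153.
Iteration 3: 46 > 29 holds -> v = 46 - 5 = 41, acc = 153 + 41 = 194.
Iteration 4: 41 > 29 holds -> v = 41 - 5 = 36, acc = 194 + 36 = 230.
Iteration 5: 36 > 29 holds -> v = 36 - 5 = 31, acc = 230 + 31 = 261.
Iteration 6: 31 > 29 holds -> v = 31 - 5 = 26, acc = 261 + 26 = 287.
Iteration 7: 26 > 29 fails; recursion stops.
SUM(v) = 56 + 51 + 46 + 41 + 36 + 31 + 26 = 287.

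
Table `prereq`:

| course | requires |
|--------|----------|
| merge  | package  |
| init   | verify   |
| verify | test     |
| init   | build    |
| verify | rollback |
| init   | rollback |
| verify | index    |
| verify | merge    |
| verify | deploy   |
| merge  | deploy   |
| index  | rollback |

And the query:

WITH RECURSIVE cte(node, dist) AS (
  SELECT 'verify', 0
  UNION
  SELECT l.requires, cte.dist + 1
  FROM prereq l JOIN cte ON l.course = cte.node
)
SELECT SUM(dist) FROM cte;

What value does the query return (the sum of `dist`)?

Base: (verify, dist=0).
Iteration 1: edges from {verify} -> (deploy, dist=1), (index, dist=1), (merge, dist=1), (rollback, dist=1), (test, dist=1).
Iteration 2: edges from {deploy,index,merge,rollback,test} -> (deploy, dist=2), (package, dist=2), (rollback, dist=2).
Iteration 3: no outgoing edges from {deploy,package,rollback}; recursion stops.
SUM(dist) = 0 + 1 + 1 + 1 + 1 + 1 + 2 + 2 + 2 = 11.

11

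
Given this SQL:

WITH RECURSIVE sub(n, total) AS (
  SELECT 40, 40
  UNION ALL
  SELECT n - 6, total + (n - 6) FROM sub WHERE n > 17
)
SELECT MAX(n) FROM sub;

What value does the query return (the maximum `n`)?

Base: n=40, total=40.
Iteration 1: 40 > 17 holds -> n = 40 - 6 = 34, total = 40 + 34 = 74.
Iteration 2: 34 > 17 holds -> n = 34 - 6 = 28, total = 74 + 28 = 102.
Iteration 3: 28 > 17 holds -> n = 28 - 6 = 22, total = 102 + 22 = 124.
Iteration 4: 22 > 17 holds -> n = 22 - 6 = 16, total = 124 + 16 = 140.
Iteration 5: 16 > 17 fails; recursion stops.
n values: 40, 34, 28, 22, 16; the maximum is 40.

40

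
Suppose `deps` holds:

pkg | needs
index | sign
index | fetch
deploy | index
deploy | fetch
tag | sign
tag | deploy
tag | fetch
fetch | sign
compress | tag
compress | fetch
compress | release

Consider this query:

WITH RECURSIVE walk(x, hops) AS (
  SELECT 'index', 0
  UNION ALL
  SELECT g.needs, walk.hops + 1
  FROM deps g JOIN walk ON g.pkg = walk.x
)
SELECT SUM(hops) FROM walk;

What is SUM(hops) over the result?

4

Base: (index, hops=0).
Iteration 1: edges from {index} -> (fetch, hops=1), (sign, hops=1).
Iteration 2: edges from {fetch,sign} -> (sign, hops=2).
Iteration 3: no outgoing edges from {sign}; recursion stops.
SUM(hops) = 0 + 1 + 1 + 2 = 4.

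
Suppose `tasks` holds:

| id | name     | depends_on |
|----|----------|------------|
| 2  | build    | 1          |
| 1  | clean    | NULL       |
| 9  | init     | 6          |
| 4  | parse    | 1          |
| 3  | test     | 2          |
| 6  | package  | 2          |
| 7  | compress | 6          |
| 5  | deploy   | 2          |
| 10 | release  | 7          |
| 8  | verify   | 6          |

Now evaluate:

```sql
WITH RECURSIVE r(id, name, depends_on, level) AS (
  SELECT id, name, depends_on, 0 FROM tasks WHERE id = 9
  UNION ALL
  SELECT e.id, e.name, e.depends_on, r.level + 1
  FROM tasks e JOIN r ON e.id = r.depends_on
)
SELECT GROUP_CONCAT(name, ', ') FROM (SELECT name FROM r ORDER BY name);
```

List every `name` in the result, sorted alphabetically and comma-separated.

Base: id=9 (init), depends_on=6, level 0.
Iteration 1: join on id=6 -> package (id 6, depends_on=2, level 1).
Iteration 2: join on id=2 -> build (id 2, depends_on=1, level 2).
Iteration 3: join on id=1 -> clean (id 1, depends_on=NULL, level 3).
Iteration 4: depends_on is NULL; no match; recursion stops.

build, clean, init, package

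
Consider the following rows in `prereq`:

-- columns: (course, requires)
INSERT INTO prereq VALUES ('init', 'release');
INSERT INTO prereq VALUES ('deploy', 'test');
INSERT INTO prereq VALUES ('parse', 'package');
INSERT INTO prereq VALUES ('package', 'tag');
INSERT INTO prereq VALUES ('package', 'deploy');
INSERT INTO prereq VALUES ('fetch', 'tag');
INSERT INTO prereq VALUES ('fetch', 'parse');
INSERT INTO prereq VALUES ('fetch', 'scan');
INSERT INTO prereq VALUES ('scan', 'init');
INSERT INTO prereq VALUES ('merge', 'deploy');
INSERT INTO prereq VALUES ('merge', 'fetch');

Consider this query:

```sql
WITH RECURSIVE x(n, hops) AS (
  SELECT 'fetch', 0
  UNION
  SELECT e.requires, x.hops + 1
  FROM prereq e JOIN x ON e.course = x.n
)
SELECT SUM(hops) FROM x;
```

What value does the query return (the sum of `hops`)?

20

Base: (fetch, hops=0).
Iteration 1: edges from {fetch} -> (parse, hops=1), (scan, hops=1), (tag, hops=1).
Iteration 2: edges from {parse,scan,tag} -> (init, hops=2), (package, hops=2).
Iteration 3: edges from {init,package} -> (deploy, hops=3), (release, hops=3), (tag, hops=3).
Iteration 4: edges from {deploy,release,tag} -> (test, hops=4).
Iteration 5: no outgoing edges from {test}; recursion stops.
SUM(hops) = 0 + 1 + 1 + 1 + 2 + 2 + 3 + 3 + 3 + 4 = 20.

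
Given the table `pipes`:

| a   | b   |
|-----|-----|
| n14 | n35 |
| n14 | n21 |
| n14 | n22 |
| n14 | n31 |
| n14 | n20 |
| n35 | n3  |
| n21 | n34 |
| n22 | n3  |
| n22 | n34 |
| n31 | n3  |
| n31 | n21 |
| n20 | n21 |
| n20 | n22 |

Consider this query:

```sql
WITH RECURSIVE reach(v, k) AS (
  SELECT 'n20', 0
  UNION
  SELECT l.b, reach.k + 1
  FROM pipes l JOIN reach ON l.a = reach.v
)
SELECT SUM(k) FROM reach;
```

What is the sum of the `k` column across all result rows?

6

Base: (n20, k=0).
Iteration 1: edges from {n20} -> (n21, k=1), (n22, k=1).
Iteration 2: edges from {n21,n22} -> (n3, k=2), (n34, k=2). [UNION drops 1 duplicate row(s)]
Iteration 3: no outgoing edges from {n3,n34}; recursion stops.
SUM(k) = 0 + 1 + 1 + 2 + 2 = 6.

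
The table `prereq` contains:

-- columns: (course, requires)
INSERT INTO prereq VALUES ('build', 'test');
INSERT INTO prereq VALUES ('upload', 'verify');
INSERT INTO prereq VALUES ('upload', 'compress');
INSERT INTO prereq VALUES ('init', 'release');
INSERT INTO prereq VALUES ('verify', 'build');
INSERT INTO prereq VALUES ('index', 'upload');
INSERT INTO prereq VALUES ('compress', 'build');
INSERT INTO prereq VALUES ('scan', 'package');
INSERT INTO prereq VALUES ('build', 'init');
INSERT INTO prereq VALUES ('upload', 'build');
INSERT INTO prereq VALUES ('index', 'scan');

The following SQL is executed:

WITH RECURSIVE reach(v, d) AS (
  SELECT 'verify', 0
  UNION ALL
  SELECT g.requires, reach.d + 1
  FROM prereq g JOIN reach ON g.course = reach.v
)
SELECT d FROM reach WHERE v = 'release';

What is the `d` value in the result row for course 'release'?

3

Base: (verify, d=0).
Iteration 1: edges from {verify} -> (build, d=1).
Iteration 2: edges from {build} -> (init, d=2), (test, d=2).
Iteration 3: edges from {init,test} -> (release, d=3).
Iteration 4: no outgoing edges from {release}; recursion stops.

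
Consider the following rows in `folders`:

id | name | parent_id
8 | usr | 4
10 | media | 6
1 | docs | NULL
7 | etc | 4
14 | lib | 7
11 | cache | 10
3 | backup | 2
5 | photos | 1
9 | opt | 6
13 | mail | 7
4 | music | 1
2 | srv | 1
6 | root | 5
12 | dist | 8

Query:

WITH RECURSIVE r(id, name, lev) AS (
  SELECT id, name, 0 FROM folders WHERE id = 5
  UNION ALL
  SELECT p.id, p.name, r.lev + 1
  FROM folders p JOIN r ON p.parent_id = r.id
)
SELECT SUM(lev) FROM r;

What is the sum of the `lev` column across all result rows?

8

Base: id=5 (photos) at lev 0.
Iteration 1: rows with parent_id in {5} -> root (id 6, lev 1).
Iteration 2: rows with parent_id in {6} -> opt (id 9, lev 2), media (id 10, lev 2).
Iteration 3: rows with parent_id in {9,10} -> cache (id 11, lev 3).
Iteration 4: no rows with parent_id in {11}; recursion stops.
SUM(lev) = 0 + 1 + 2 + 2 + 3 = 8.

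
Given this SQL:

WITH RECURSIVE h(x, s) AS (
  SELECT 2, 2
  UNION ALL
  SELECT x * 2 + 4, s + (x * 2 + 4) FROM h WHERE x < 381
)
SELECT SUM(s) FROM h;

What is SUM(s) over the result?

Base: x=2, s=2.
Iteration 1: 2 < 381 holds -> x = 2 * 2 + 4 = 8, s = 2 + 8 = 10.
Iteration 2: 8 < 381 holds -> x = 8 * 2 + 4 = 20, s = 10 + 20 = 30.
Iteration 3: 20 < 381 holds -> x = 20 * 2 + 4 = 44, s = 30 + 44 = 74.
Iteration 4: 44 < 381 holds -> x = 44 * 2 + 4 = 92, s = 74 + 92 = 166.
Iteration 5: 92 < 381 holds -> x = 92 * 2 + 4 = 188, s = 166 + 188 = 354.
Iteration 6: 188 < 381 holds -> x = 188 * 2 + 4 = 380, s = 354 + 380 = 734.
Iteration 7: 380 < 381 holds -> x = 380 * 2 + 4 = 764, s = 734 + 764 = 1498.
Iteration 8: 764 < 381 fails; recursion stops.
SUM(s) = 2 + 10 + 30 + 74 + 166 + 354 + 734 + 1498 = 2868.

2868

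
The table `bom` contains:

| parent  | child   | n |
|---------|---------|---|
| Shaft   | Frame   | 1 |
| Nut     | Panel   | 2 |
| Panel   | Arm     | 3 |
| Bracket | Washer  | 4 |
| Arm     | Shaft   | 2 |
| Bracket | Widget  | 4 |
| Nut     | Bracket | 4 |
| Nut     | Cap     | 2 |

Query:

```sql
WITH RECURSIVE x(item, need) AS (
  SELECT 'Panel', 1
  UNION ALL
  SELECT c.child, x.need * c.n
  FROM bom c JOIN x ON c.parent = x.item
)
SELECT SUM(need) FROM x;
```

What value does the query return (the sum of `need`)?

16

Base: (Panel, need=1).
Iteration 1: components of {Panel} -> Arm = 1*3 = 3.
Iteration 2: components of {Arm} -> Shaft = 3*2 = 6.
Iteration 3: components of {Shaft} -> Frame = 6*1 = 6.
Iteration 4: no further components; recursion stops.
SUM(need) = 1 + 3 + 6 + 6 = 16.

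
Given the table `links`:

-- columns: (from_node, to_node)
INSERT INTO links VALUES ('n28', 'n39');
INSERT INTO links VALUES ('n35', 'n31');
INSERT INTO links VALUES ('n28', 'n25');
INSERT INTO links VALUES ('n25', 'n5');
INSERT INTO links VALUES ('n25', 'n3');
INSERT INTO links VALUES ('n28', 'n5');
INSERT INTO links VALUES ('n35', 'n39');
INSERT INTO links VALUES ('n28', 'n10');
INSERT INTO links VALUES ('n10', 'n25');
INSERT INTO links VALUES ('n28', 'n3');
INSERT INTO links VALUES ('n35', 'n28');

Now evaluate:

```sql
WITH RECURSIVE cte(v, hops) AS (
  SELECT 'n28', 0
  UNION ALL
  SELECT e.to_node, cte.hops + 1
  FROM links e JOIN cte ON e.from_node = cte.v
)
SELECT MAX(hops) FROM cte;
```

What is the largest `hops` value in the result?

Base: (n28, hops=0).
Iteration 1: edges from {n28} -> (n10, hops=1), (n25, hops=1), (n3, hops=1), (n39, hops=1), (n5, hops=1).
Iteration 2: edges from {n10,n25,n3,n39,n5} -> (n25, hops=2), (n3, hops=2), (n5, hops=2).
Iteration 3: edges from {n25,n3,n5} -> (n3, hops=3), (n5, hops=3).
Iteration 4: no outgoing edges from {n3,n5}; recursion stops.
hops values: 0, 1, 1, 1, 1, 1, 2, 2, 2, 3, 3; the maximum is 3.

3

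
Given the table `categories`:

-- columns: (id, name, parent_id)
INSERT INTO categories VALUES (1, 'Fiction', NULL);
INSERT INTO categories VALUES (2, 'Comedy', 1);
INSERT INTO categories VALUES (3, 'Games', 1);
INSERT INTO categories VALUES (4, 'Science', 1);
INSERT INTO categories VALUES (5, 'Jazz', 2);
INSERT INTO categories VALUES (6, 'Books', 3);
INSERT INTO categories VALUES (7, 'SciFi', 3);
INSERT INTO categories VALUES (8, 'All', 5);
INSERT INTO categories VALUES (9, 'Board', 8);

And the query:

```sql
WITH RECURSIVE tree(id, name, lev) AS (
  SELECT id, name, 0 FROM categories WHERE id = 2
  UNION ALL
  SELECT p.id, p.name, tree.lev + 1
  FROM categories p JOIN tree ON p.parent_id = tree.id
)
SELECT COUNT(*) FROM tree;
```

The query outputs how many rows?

4

Base: id=2 (Comedy) at lev 0.
Iteration 1: rows with parent_id in {2} -> Jazz (id 5, lev 1).
Iteration 2: rows with parent_id in {5} -> All (id 8, lev 2).
Iteration 3: rows with parent_id in {8} -> Board (id 9, lev 3).
Iteration 4: no rows with parent_id in {9}; recursion stops.
Total rows emitted: 4.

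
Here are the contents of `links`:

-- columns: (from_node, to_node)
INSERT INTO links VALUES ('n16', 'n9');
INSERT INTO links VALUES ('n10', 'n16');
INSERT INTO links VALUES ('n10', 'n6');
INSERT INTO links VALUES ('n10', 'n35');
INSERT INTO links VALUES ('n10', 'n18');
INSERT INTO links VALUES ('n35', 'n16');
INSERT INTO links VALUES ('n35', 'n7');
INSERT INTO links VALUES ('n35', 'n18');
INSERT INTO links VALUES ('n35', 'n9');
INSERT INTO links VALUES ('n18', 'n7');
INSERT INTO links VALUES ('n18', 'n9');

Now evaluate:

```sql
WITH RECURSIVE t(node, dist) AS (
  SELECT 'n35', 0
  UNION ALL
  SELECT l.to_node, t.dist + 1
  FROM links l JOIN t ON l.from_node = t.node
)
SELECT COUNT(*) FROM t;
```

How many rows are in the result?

Base: (n35, dist=0).
Iteration 1: edges from {n35} -> (n16, dist=1), (n18, dist=1), (n7, dist=1), (n9, dist=1).
Iteration 2: edges from {n16,n18,n7,n9} -> (n7, dist=2), (n9, dist=2) x2. [UNION ALL keeps all 3 new rows, including repeats]
Iteration 3: no outgoing edges from {n7,n9}; recursion stops.
Total rows emitted: 8.

8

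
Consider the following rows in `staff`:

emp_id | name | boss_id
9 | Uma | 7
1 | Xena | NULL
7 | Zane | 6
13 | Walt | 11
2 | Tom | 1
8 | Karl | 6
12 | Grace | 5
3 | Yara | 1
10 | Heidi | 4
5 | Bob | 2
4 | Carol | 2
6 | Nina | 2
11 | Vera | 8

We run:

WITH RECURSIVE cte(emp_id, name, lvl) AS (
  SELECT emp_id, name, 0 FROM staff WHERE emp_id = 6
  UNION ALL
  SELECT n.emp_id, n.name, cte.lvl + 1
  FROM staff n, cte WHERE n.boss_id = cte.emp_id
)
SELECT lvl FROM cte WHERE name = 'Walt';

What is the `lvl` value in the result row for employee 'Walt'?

Base: emp_id=6 (Nina) at lvl 0.
Iteration 1: rows with boss_id in {6} -> Zane (id 7, lvl 1), Karl (id 8, lvl 1).
Iteration 2: rows with boss_id in {7,8} -> Uma (id 9, lvl 2), Vera (id 11, lvl 2).
Iteration 3: rows with boss_id in {9,11} -> Walt (id 13, lvl 3).
Iteration 4: no rows with boss_id in {13}; recursion stops.

3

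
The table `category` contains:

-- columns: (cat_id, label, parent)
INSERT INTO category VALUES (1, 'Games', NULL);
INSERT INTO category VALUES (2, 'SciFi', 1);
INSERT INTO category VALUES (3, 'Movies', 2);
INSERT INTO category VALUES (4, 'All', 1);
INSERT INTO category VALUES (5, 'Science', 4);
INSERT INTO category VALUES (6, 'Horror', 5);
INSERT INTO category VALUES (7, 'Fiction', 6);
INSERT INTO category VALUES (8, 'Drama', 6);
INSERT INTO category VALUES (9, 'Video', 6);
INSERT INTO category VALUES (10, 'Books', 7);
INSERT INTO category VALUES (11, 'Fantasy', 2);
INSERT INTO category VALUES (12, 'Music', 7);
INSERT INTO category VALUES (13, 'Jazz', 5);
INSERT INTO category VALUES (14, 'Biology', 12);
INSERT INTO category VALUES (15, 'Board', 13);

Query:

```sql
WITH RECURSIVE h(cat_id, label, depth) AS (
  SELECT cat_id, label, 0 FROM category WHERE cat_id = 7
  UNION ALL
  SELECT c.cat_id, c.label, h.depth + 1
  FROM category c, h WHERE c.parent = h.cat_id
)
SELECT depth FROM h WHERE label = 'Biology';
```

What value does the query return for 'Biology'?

Base: cat_id=7 (Fiction) at depth 0.
Iteration 1: rows with parent in {7} -> Books (id 10, depth 1), Music (id 12, depth 1).
Iteration 2: rows with parent in {10,12} -> Biology (id 14, depth 2).
Iteration 3: no rows with parent in {14}; recursion stops.

2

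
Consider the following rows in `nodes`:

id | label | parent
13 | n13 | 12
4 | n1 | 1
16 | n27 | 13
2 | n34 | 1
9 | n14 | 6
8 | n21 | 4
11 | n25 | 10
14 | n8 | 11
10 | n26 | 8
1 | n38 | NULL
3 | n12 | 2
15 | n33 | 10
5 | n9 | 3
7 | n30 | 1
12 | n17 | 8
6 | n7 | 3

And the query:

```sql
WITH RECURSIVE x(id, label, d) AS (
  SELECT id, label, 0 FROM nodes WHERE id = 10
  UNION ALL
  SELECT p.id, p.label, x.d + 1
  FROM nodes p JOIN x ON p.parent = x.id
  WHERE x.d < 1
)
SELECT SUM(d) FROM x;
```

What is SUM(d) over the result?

2

Base: id=10 (n26) at d 0.
Iteration 1: rows with parent in {10} -> n25 (id 11, d 1), n33 (id 15, d 1).
Iteration 2: d < 1 fails for all current rows; recursion stops.
SUM(d) = 0 + 1 + 1 = 2.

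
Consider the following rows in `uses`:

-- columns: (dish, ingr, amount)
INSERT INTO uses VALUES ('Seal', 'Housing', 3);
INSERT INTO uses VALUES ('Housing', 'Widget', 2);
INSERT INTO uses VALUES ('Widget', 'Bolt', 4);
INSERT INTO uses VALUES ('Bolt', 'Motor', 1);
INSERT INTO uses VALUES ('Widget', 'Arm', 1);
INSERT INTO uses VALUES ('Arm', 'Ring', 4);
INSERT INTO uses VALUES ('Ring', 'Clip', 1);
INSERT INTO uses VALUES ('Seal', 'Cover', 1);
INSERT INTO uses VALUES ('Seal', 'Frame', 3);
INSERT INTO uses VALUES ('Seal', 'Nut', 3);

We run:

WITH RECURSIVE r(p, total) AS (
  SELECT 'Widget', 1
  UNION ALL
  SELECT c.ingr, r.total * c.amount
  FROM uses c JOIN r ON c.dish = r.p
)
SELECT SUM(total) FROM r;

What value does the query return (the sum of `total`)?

18

Base: (Widget, total=1).
Iteration 1: components of {Widget} -> Arm = 1*1 = 1, Bolt = 1*4 = 4.
Iteration 2: components of {Arm,Bolt} -> Motor = 4*1 = 4, Ring = 1*4 = 4.
Iteration 3: components of {Motor,Ring} -> Clip = 4*1 = 4.
Iteration 4: no further components; recursion stops.
SUM(total) = 1 + 4 + 1 + 4 + 4 + 4 = 18.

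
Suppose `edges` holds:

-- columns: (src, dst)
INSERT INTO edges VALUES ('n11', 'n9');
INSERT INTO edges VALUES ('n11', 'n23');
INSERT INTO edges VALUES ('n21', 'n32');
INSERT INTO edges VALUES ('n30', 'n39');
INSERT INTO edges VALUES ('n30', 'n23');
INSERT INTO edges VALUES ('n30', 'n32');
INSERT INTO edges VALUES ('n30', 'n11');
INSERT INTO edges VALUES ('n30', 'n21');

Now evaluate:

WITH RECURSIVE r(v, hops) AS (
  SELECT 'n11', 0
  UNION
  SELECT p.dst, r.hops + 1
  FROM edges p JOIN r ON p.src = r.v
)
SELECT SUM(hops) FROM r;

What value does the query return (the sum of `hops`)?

2

Base: (n11, hops=0).
Iteration 1: edges from {n11} -> (n23, hops=1), (n9, hops=1).
Iteration 2: no outgoing edges from {n23,n9}; recursion stops.
SUM(hops) = 0 + 1 + 1 = 2.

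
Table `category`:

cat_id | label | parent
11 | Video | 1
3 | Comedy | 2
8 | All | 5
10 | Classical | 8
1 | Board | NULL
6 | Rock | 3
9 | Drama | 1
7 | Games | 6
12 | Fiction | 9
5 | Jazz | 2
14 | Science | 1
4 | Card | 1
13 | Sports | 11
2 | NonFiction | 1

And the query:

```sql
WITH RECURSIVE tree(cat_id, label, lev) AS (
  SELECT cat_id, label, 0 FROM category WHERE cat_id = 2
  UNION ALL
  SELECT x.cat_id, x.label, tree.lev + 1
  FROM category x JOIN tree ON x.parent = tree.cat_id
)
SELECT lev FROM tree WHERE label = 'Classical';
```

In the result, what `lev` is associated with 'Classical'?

Base: cat_id=2 (NonFiction) at lev 0.
Iteration 1: rows with parent in {2} -> Comedy (id 3, lev 1), Jazz (id 5, lev 1).
Iteration 2: rows with parent in {3,5} -> Rock (id 6, lev 2), All (id 8, lev 2).
Iteration 3: rows with parent in {6,8} -> Games (id 7, lev 3), Classical (id 10, lev 3).
Iteration 4: no rows with parent in {7,10}; recursion stops.

3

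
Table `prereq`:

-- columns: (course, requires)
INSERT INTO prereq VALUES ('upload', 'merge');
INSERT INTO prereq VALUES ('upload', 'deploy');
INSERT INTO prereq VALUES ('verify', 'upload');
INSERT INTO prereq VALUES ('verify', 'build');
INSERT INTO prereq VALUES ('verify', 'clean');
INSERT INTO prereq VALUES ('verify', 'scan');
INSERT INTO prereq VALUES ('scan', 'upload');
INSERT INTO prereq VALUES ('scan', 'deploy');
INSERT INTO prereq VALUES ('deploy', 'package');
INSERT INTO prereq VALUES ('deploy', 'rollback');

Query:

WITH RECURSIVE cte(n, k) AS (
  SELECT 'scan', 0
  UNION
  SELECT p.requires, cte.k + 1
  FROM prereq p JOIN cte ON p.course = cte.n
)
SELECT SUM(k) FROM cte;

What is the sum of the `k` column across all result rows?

Base: (scan, k=0).
Iteration 1: edges from {scan} -> (deploy, k=1), (upload, k=1).
Iteration 2: edges from {deploy,upload} -> (deploy, k=2), (merge, k=2), (package, k=2), (rollback, k=2).
Iteration 3: edges from {deploy,merge,package,rollback} -> (package, k=3), (rollback, k=3).
Iteration 4: no outgoing edges from {package,rollback}; recursion stops.
SUM(k) = 0 + 1 + 1 + 2 + 2 + 2 + 2 + 3 + 3 = 16.

16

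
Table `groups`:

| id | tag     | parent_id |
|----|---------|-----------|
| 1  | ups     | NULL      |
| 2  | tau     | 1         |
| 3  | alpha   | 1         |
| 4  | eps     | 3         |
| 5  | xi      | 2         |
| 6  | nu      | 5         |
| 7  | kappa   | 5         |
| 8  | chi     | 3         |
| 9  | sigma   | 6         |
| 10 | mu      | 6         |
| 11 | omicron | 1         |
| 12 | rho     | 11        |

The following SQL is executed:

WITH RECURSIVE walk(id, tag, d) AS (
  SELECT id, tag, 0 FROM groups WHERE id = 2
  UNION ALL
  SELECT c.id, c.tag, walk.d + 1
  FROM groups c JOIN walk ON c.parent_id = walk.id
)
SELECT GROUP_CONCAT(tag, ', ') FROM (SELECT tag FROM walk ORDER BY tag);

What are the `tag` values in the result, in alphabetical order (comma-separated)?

Base: id=2 (tau) at d 0.
Iteration 1: rows with parent_id in {2} -> xi (id 5, d 1).
Iteration 2: rows with parent_id in {5} -> nu (id 6, d 2), kappa (id 7, d 2).
Iteration 3: rows with parent_id in {6,7} -> sigma (id 9, d 3), mu (id 10, d 3).
Iteration 4: no rows with parent_id in {9,10}; recursion stops.

kappa, mu, nu, sigma, tau, xi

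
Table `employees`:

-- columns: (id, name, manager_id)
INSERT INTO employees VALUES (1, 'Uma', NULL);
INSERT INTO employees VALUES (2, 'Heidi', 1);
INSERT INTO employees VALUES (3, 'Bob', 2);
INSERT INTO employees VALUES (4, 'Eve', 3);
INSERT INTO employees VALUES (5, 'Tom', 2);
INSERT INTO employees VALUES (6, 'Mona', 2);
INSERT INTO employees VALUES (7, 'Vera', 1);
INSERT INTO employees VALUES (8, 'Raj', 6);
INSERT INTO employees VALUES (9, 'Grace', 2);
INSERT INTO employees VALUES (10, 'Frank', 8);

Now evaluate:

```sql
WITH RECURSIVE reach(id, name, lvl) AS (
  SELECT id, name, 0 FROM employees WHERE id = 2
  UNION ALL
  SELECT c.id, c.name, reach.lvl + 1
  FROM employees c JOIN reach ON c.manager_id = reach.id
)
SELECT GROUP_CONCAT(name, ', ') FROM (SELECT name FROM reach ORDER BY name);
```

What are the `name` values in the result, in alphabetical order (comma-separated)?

Bob, Eve, Frank, Grace, Heidi, Mona, Raj, Tom

Base: id=2 (Heidi) at lvl 0.
Iteration 1: rows with manager_id in {2} -> Bob (id 3, lvl 1), Tom (id 5, lvl 1), Mona (id 6, lvl 1), Grace (id 9, lvl 1).
Iteration 2: rows with manager_id in {3,5,6,9} -> Eve (id 4, lvl 2), Raj (id 8, lvl 2).
Iteration 3: rows with manager_id in {4,8} -> Frank (id 10, lvl 3).
Iteration 4: no rows with manager_id in {10}; recursion stops.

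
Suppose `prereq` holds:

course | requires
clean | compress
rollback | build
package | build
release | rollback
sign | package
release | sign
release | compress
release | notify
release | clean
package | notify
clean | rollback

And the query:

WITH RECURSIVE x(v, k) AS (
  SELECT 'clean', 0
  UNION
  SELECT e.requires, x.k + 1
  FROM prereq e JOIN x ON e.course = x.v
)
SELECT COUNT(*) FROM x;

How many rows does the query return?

4

Base: (clean, k=0).
Iteration 1: edges from {clean} -> (compress, k=1), (rollback, k=1).
Iteration 2: edges from {compress,rollback} -> (build, k=2).
Iteration 3: no outgoing edges from {build}; recursion stops.
Total rows emitted: 4.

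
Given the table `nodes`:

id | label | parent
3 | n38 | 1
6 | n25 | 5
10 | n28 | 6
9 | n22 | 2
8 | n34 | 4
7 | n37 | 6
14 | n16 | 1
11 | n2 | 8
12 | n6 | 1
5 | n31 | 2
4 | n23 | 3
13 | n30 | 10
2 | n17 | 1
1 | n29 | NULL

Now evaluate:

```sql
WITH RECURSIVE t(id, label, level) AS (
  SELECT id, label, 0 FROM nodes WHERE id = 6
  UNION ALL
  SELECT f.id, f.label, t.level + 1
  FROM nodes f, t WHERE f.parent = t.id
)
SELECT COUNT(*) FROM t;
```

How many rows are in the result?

Base: id=6 (n25) at level 0.
Iteration 1: rows with parent in {6} -> n37 (id 7, level 1), n28 (id 10, level 1).
Iteration 2: rows with parent in {7,10} -> n30 (id 13, level 2).
Iteration 3: no rows with parent in {13}; recursion stops.
Total rows emitted: 4.

4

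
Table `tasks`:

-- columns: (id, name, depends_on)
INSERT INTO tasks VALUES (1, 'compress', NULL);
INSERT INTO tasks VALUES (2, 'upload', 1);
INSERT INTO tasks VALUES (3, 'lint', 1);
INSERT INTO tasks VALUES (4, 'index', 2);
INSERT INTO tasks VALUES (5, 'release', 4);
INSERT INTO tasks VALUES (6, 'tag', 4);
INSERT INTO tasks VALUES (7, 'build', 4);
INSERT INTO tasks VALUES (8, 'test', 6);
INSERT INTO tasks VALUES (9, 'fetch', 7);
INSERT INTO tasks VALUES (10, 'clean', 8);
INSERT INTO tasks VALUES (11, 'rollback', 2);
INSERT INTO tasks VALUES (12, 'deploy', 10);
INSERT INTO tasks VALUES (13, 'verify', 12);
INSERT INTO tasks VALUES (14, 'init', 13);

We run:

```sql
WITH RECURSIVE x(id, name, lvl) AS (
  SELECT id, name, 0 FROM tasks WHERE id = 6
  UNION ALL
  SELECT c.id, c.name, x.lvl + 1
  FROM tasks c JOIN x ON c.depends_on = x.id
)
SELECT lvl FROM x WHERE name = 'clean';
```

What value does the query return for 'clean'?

2

Base: id=6 (tag) at lvl 0.
Iteration 1: rows with depends_on in {6} -> test (id 8, lvl 1).
Iteration 2: rows with depends_on in {8} -> clean (id 10, lvl 2).
Iteration 3: rows with depends_on in {10} -> deploy (id 12, lvl 3).
Iteration 4: rows with depends_on in {12} -> verify (id 13, lvl 4).
Iteration 5: rows with depends_on in {13} -> init (id 14, lvl 5).
Iteration 6: no rows with depends_on in {14}; recursion stops.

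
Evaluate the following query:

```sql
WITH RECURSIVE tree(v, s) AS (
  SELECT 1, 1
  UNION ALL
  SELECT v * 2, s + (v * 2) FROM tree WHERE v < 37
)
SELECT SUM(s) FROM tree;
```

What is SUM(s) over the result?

Base: v=1, s=1.
Iteration 1: 1 < 37 holds -> v = 1 * 2 = 2, s = 1 + 2 = 3.
Iteration 2: 2 < 37 holds -> v = 2 * 2 = 4, s = 3 + 4 = 7.
Iteration 3: 4 < 37 holds -> v = 4 * 2 = 8, s = 7 + 8 = 15.
Iteration 4: 8 < 37 holds -> v = 8 * 2 = 16, s = 15 + 16 = 31.
Iteration 5: 16 < 37 holds -> v = 16 * 2 = 32, s = 31 + 32 = 63.
Iteration 6: 32 < 37 holds -> v = 32 * 2 = 64, s = 63 + 64 = 127.
Iteration 7: 64 < 37 fails; recursion stops.
SUM(s) = 1 + 3 + 7 + 15 + 31 + 63 + 127 = 247.

247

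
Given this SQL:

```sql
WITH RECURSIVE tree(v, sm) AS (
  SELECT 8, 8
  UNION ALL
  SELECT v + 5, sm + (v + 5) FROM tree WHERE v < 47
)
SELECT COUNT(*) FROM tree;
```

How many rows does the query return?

9

Base: v=8, sm=8.
Iteration 1: 8 < 47 holds -> v = 8 + 5 = 13, sm = 8 + 13 = 21.
Iteration 2: 13 < 47 holds -> v = 13 + 5 = 18, sm = 21 + 18 = 39.
Iteration 3: 18 < 47 holds -> v = 18 + 5 = 23, sm = 39 + 23 = 62.
Iteration 4: 23 < 47 holds -> v = 23 + 5 = 28, sm = 62 + 28 = 90.
Iteration 5: 28 < 47 holds -> v = 28 + 5 = 33, sm = 90 + 33 = 123.
Iteration 6: 33 < 47 holds -> v = 33 + 5 = 38, sm = 123 + 38 = 161.
Iteration 7: 38 < 47 holds -> v = 38 + 5 = 43, sm = 161 + 43 = 204.
Iteration 8: 43 < 47 holds -> v = 43 + 5 = 48, sm = 204 + 48 = 252.
Iteration 9: 48 < 47 fails; recursion stops.
Total rows emitted: 9.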